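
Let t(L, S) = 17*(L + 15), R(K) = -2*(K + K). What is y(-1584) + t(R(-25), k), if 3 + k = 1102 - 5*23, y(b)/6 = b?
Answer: -7549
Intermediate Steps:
R(K) = -4*K
y(b) = 6*b
k = 984 (k = -3 + (1102 - 5*23) = -3 + (1102 - 115) = -3 + 987 = 984)
t(L, S) = 255 + 17*L (t(L, S) = 17*(15 + L) = 255 + 17*L)
y(-1584) + t(R(-25), k) = 6*(-1584) + (255 + 17*(-4*(-25))) = -9504 + (255 + 17*100) = -9504 + (255 + 1700) = -9504 + 1955 = -7549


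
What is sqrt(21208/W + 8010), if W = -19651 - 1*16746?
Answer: sqrt(10610408380514)/36397 ≈ 89.495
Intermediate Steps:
W = -36397 (W = -19651 - 16746 = -36397)
sqrt(21208/W + 8010) = sqrt(21208/(-36397) + 8010) = sqrt(21208*(-1/36397) + 8010) = sqrt(-21208/36397 + 8010) = sqrt(291518762/36397) = sqrt(10610408380514)/36397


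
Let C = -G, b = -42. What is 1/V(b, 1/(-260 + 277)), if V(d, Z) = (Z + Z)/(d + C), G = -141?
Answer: 1683/2 ≈ 841.50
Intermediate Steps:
C = 141 (C = -1*(-141) = 141)
V(d, Z) = 2*Z/(141 + d) (V(d, Z) = (Z + Z)/(d + 141) = (2*Z)/(141 + d) = 2*Z/(141 + d))
1/V(b, 1/(-260 + 277)) = 1/(2/((-260 + 277)*(141 - 42))) = 1/(2/(17*99)) = 1/(2*(1/17)*(1/99)) = 1/(2/1683) = 1683/2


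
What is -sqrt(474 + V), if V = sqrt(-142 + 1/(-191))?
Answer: -sqrt(17291994 + 191*I*sqrt(5180493))/191 ≈ -21.773 - 0.27365*I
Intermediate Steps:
V = I*sqrt(5180493)/191 (V = sqrt(-142 - 1/191) = sqrt(-27123/191) = I*sqrt(5180493)/191 ≈ 11.917*I)
-sqrt(474 + V) = -sqrt(474 + I*sqrt(5180493)/191)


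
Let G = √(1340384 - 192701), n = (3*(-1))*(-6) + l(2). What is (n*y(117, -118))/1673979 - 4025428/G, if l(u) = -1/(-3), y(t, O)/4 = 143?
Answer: 31460/5021937 - 4025428*√1147683/1147683 ≈ -3757.5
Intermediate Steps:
y(t, O) = 572 (y(t, O) = 4*143 = 572)
l(u) = ⅓ (l(u) = -1*(-⅓) = ⅓)
n = 55/3 (n = (3*(-1))*(-6) + ⅓ = -3*(-6) + ⅓ = 18 + ⅓ = 55/3 ≈ 18.333)
G = √1147683 ≈ 1071.3
(n*y(117, -118))/1673979 - 4025428/G = ((55/3)*572)/1673979 - 4025428*√1147683/1147683 = (31460/3)*(1/1673979) - 4025428*√1147683/1147683 = 31460/5021937 - 4025428*√1147683/1147683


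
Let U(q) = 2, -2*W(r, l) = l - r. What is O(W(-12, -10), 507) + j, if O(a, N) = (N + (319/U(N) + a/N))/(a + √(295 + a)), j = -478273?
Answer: -142095189017/297102 + 4730803*√6/297102 ≈ -4.7823e+5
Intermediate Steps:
W(r, l) = r/2 - l/2 (W(r, l) = -(l - r)/2 = r/2 - l/2)
O(a, N) = (319/2 + N + a/N)/(a + √(295 + a)) (O(a, N) = (N + (319/2 + a/N))/(a + √(295 + a)) = (319/2 + N + a/N)/(a + √(295 + a)))
O(W(-12, -10), 507) + j = (((½)*(-12) - ½*(-10)) + 507² + (319/2)*507)/(507*(((½)*(-12) - ½*(-10)) + √(295 + ((½)*(-12) - ½*(-10))))) - 478273 = ((-6 + 5) + 257049 + 161733/2)/(507*((-6 + 5) + √(295 + (-6 + 5)))) - 478273 = (-1 + 257049 + 161733/2)/(507*(-1 + √(295 - 1))) - 478273 = (1/507)*(675829/2)/(-1 + √294) - 478273 = (1/507)*(675829/2)/(-1 + 7*√6) - 478273 = 675829/(1014*(-1 + 7*√6)) - 478273 = -478273 + 675829/(1014*(-1 + 7*√6))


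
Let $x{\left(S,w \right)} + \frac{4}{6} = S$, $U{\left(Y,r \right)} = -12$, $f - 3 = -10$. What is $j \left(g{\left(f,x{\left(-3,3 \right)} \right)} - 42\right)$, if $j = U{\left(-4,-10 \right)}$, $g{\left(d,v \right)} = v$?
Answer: $548$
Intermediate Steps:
$f = -7$ ($f = 3 - 10 = -7$)
$x{\left(S,w \right)} = - \frac{2}{3} + S$
$j = -12$
$j \left(g{\left(f,x{\left(-3,3 \right)} \right)} - 42\right) = - 12 \left(\left(- \frac{2}{3} - 3\right) - 42\right) = - 12 \left(- \frac{11}{3} + \left(-57 + 15\right)\right) = - 12 \left(- \frac{11}{3} - 42\right) = \left(-12\right) \left(- \frac{137}{3}\right) = 548$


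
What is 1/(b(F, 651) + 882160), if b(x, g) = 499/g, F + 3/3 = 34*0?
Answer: 651/574286659 ≈ 1.1336e-6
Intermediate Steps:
F = -1 (F = -1 + 34*0 = -1 + 0 = -1)
1/(b(F, 651) + 882160) = 1/(499/651 + 882160) = 1/(574286659/651) = 651/574286659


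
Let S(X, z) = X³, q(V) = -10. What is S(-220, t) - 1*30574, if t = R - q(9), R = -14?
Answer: -10678574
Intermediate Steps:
t = -4 (t = -14 - 1*(-10) = -14 + 10 = -4)
S(-220, t) - 1*30574 = (-220)³ - 1*30574 = -10648000 - 30574 = -10678574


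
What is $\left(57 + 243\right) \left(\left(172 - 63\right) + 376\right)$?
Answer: $145500$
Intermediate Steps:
$\left(57 + 243\right) \left(\left(172 - 63\right) + 376\right) = 300 \left(\left(172 - 63\right) + 376\right) = 300 \left(109 + 376\right) = 300 \cdot 485 = 145500$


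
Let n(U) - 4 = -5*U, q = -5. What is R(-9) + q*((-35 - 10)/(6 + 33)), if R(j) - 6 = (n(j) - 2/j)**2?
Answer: 2563630/1053 ≈ 2434.6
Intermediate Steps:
n(U) = 4 - 5*U
R(j) = 6 + (4 - 5*j - 2/j)**2 (R(j) = 6 + ((4 - 5*j) - 2/j)**2 = 6 + (4 - 5*j - 2/j)**2)
R(-9) + q*((-35 - 10)/(6 + 33)) = (6 + (2 - 4*(-9) + 5*(-9)**2)**2/(-9)**2) - 5*(-35 - 10)/(6 + 33) = (6 + (2 + 36 + 5*81)**2/81) - (-225)/39 = (6 + (2 + 36 + 405)**2/81) - (-225)/39 = (6 + (1/81)*443**2) - 5*(-15/13) = (6 + (1/81)*196249) + 75/13 = (6 + 196249/81) + 75/13 = 196735/81 + 75/13 = 2563630/1053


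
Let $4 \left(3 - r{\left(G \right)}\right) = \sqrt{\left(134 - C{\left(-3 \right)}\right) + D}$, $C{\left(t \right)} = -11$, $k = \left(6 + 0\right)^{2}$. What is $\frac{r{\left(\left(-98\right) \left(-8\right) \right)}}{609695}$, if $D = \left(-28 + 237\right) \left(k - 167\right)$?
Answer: $\frac{3}{609695} - \frac{3 i \sqrt{3026}}{2438780} \approx 4.9205 \cdot 10^{-6} - 6.7668 \cdot 10^{-5} i$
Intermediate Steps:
$k = 36$ ($k = 6^{2} = 36$)
$D = -27379$ ($D = \left(-28 + 237\right) \left(36 - 167\right) = 209 \left(-131\right) = -27379$)
$r{\left(G \right)} = 3 - \frac{3 i \sqrt{3026}}{4}$ ($r{\left(G \right)} = 3 - \frac{\sqrt{\left(134 - -11\right) - 27379}}{4} = 3 - \frac{\sqrt{\left(134 + 11\right) - 27379}}{4} = 3 - \frac{\sqrt{145 - 27379}}{4} = 3 - \frac{\sqrt{-27234}}{4} = 3 - \frac{3 i \sqrt{3026}}{4}$)
$\frac{r{\left(\left(-98\right) \left(-8\right) \right)}}{609695} = \frac{3 - \frac{3 i \sqrt{3026}}{4}}{609695} = \left(3 - \frac{3 i \sqrt{3026}}{4}\right) \frac{1}{609695} = \frac{3}{609695} - \frac{3 i \sqrt{3026}}{2438780}$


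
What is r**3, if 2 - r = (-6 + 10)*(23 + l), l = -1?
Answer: -636056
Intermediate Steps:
r = -86 (r = 2 - (-6 + 10)*(23 - 1) = 2 - 4*22 = 2 - 1*88 = 2 - 88 = -86)
r**3 = (-86)**3 = -636056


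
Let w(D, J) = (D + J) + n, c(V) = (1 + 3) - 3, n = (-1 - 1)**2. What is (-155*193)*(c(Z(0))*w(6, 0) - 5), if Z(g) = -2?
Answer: -149575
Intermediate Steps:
n = 4 (n = (-2)**2 = 4)
c(V) = 1 (c(V) = 4 - 3 = 1)
w(D, J) = 4 + D + J (w(D, J) = (D + J) + 4 = 4 + D + J)
(-155*193)*(c(Z(0))*w(6, 0) - 5) = (-155*193)*(1*(4 + 6 + 0) - 5) = -29915*(1*10 - 5) = -29915*(10 - 5) = -29915*5 = -149575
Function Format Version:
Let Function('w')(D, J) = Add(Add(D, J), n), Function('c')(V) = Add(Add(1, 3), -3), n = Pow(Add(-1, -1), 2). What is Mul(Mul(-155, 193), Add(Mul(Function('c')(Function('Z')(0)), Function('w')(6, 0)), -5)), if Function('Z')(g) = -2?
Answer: -149575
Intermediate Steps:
n = 4 (n = Pow(-2, 2) = 4)
Function('c')(V) = 1 (Function('c')(V) = Add(4, -3) = 1)
Function('w')(D, J) = Add(4, D, J) (Function('w')(D, J) = Add(Add(D, J), 4) = Add(4, D, J))
Mul(Mul(-155, 193), Add(Mul(Function('c')(Function('Z')(0)), Function('w')(6, 0)), -5)) = Mul(Mul(-155, 193), Add(Mul(1, Add(4, 6, 0)), -5)) = Mul(-29915, Add(Mul(1, 10), -5)) = Mul(-29915, Add(10, -5)) = Mul(-29915, 5) = -149575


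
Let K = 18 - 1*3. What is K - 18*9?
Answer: -147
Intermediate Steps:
K = 15 (K = 18 - 3 = 15)
K - 18*9 = 15 - 18*9 = 15 - 162 = -147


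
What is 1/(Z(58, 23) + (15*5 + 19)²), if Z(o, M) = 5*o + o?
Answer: 1/9184 ≈ 0.00010888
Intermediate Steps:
Z(o, M) = 6*o
1/(Z(58, 23) + (15*5 + 19)²) = 1/(6*58 + (15*5 + 19)²) = 1/(348 + (75 + 19)²) = 1/(348 + 94²) = 1/(348 + 8836) = 1/9184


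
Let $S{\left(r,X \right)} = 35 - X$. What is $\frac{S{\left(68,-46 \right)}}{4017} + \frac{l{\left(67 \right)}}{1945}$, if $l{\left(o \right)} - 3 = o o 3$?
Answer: $\frac{3617769}{520871} \approx 6.9456$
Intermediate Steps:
$l{\left(o \right)} = 3 + 3 o^{2}$ ($l{\left(o \right)} = 3 + o o 3 = 3 + o^{2} \cdot 3 = 3 + 3 o^{2}$)
$\frac{S{\left(68,-46 \right)}}{4017} + \frac{l{\left(67 \right)}}{1945} = \frac{35 - -46}{4017} + \frac{3 + 3 \cdot 67^{2}}{1945} = \left(35 + 46\right) \frac{1}{4017} + \left(3 + 3 \cdot 4489\right) \frac{1}{1945} = 81 \cdot \frac{1}{4017} + \left(3 + 13467\right) \frac{1}{1945} = \frac{27}{1339} + 13470 \cdot \frac{1}{1945} = \frac{27}{1339} + \frac{2694}{389} = \frac{3617769}{520871}$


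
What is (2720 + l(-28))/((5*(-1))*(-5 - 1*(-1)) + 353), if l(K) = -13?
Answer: 2707/373 ≈ 7.2574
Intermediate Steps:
(2720 + l(-28))/((5*(-1))*(-5 - 1*(-1)) + 353) = (2720 - 13)/((5*(-1))*(-5 - 1*(-1)) + 353) = 2707/(-5*(-5 + 1) + 353) = 2707/(-5*(-4) + 353) = 2707/(20 + 353) = 2707/373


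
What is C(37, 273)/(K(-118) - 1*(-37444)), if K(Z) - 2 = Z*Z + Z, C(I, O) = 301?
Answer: 301/51252 ≈ 0.0058729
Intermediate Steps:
K(Z) = 2 + Z + Z**2 (K(Z) = 2 + (Z*Z + Z) = 2 + (Z**2 + Z) = 2 + (Z + Z**2) = 2 + Z + Z**2)
C(37, 273)/(K(-118) - 1*(-37444)) = 301/((2 - 118 + (-118)**2) - 1*(-37444)) = 301/((2 - 118 + 13924) + 37444) = 301/(13808 + 37444) = 301/51252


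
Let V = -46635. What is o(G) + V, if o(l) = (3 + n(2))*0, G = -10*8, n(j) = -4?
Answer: -46635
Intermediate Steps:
G = -80
o(l) = 0 (o(l) = (3 - 4)*0 = -1*0 = 0)
o(G) + V = 0 - 46635 = -46635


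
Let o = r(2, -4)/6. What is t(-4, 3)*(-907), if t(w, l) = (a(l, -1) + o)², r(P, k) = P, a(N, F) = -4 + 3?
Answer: -3628/9 ≈ -403.11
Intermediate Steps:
a(N, F) = -1
o = ⅓ (o = 2/6 = 2*(⅙) = ⅓ ≈ 0.33333)
t(w, l) = 4/9 (t(w, l) = (-1 + ⅓)² = (-⅔)² = 4/9)
t(-4, 3)*(-907) = (4/9)*(-907) = -3628/9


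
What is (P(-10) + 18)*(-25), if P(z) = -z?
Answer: -700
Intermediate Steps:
(P(-10) + 18)*(-25) = (-1*(-10) + 18)*(-25) = (10 + 18)*(-25) = 28*(-25) = -700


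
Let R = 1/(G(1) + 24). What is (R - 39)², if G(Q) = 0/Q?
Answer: 874225/576 ≈ 1517.8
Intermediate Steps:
G(Q) = 0
R = 1/24 (R = 1/(0 + 24) = 1/24 ≈ 0.041667)
(R - 39)² = (1/24 - 39)² = (-935/24)² = 874225/576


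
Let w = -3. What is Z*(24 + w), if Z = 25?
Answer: 525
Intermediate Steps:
Z*(24 + w) = 25*(24 - 3) = 25*21 = 525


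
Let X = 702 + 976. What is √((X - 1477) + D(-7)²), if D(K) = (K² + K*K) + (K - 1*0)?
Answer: √8482 ≈ 92.098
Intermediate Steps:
X = 1678
D(K) = K + 2*K² (D(K) = (K² + K²) + (K + 0) = 2*K² + K = K + 2*K²)
√((X - 1477) + D(-7)²) = √((1678 - 1477) + (-7*(1 + 2*(-7)))²) = √(201 + (-7*(1 - 14))²) = √(201 + (-7*(-13))²) = √(201 + 91²) = √(201 + 8281) = √8482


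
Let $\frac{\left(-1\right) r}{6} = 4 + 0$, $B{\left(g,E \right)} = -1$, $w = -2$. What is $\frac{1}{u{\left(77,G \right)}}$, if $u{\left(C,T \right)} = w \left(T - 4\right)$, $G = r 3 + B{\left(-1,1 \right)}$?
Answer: $\frac{1}{154} \approx 0.0064935$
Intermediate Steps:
$r = -24$ ($r = - 6 \left(4 + 0\right) = \left(-6\right) 4 = -24$)
$G = -73$ ($G = \left(-24\right) 3 - 1 = -72 - 1 = -73$)
$u{\left(C,T \right)} = 8 - 2 T$ ($u{\left(C,T \right)} = - 2 \left(T - 4\right) = - 2 \left(-4 + T\right) = 8 - 2 T$)
$\frac{1}{u{\left(77,G \right)}} = \frac{1}{8 - -146} = \frac{1}{8 + 146} = \frac{1}{154}$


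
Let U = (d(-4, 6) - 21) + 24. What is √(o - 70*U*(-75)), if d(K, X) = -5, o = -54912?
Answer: 6*I*√1817 ≈ 255.76*I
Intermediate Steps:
U = -2 (U = (-5 - 21) + 24 = -26 + 24 = -2)
√(o - 70*U*(-75)) = √(-54912 - 70*(-2)*(-75)) = √(-54912 + 140*(-75)) = √(-54912 - 10500) = √(-65412) = 6*I*√1817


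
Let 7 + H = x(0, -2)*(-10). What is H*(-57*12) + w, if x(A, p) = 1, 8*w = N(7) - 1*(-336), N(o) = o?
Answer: 93367/8 ≈ 11671.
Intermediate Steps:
w = 343/8 (w = (7 - 1*(-336))/8 = (7 + 336)/8 = (⅛)*343 = 343/8 ≈ 42.875)
H = -17 (H = -7 + 1*(-10) = -7 - 10 = -17)
H*(-57*12) + w = -(-969)*12 + 343/8 = -17*(-684) + 343/8 = 11628 + 343/8 = 93367/8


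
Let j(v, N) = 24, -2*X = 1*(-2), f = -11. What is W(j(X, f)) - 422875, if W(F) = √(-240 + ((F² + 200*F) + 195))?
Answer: -422875 + √5331 ≈ -4.2280e+5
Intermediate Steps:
X = 1 (X = -(-2)/2 = -½*(-2) = 1)
W(F) = √(-45 + F² + 200*F) (W(F) = √(-240 + (195 + F² + 200*F)) = √(-45 + F² + 200*F))
W(j(X, f)) - 422875 = √(-45 + 24² + 200*24) - 422875 = √(-45 + 576 + 4800) - 422875 = √5331 - 422875 = -422875 + √5331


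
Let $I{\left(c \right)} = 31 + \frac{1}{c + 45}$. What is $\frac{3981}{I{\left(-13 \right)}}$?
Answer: $\frac{42464}{331} \approx 128.29$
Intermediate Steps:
$I{\left(c \right)} = 31 + \frac{1}{45 + c}$
$\frac{3981}{I{\left(-13 \right)}} = \frac{3981}{\frac{1}{45 - 13} \left(1396 + 31 \left(-13\right)\right)} = \frac{3981}{\frac{1}{32} \left(1396 - 403\right)} = \frac{3981}{\frac{1}{32} \cdot 993} = \frac{3981}{\frac{993}{32}} = 3981 \cdot \frac{32}{993} = \frac{42464}{331}$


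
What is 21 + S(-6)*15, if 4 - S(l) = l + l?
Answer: 261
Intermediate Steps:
S(l) = 4 - 2*l (S(l) = 4 - (l + l) = 4 - 2*l)
21 + S(-6)*15 = 21 + (4 - 2*(-6))*15 = 21 + (4 + 12)*15 = 21 + 16*15 = 21 + 240 = 261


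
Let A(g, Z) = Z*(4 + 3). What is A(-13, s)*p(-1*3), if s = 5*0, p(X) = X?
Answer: 0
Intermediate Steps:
s = 0
A(g, Z) = 7*Z (A(g, Z) = Z*7 = 7*Z)
A(-13, s)*p(-1*3) = (7*0)*(-1*3) = 0*(-3) = 0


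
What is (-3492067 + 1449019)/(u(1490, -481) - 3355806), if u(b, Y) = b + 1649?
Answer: 2043048/3352667 ≈ 0.60938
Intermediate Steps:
u(b, Y) = 1649 + b
(-3492067 + 1449019)/(u(1490, -481) - 3355806) = (-3492067 + 1449019)/((1649 + 1490) - 3355806) = -2043048/(3139 - 3355806) = -2043048/(-3352667) = -2043048*(-1/3352667) = 2043048/3352667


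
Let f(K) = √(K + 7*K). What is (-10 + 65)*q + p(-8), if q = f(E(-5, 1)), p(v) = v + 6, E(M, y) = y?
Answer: -2 + 110*√2 ≈ 153.56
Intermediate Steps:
p(v) = 6 + v
f(K) = 2*√2*√K (f(K) = √(8*K) = 2*√2*√K)
q = 2*√2 (q = 2*√2*√1 = 2*√2*1 = 2*√2 ≈ 2.8284)
(-10 + 65)*q + p(-8) = (-10 + 65)*(2*√2) + (6 - 8) = 55*(2*√2) - 2 = 110*√2 - 2 = -2 + 110*√2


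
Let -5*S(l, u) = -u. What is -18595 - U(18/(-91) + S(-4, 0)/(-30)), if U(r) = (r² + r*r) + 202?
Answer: -155658605/8281 ≈ -18797.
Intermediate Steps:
S(l, u) = u/5 (S(l, u) = -(-1)*u/5 = u/5)
U(r) = 202 + 2*r² (U(r) = (r² + r²) + 202 = 2*r² + 202 = 202 + 2*r²)
-18595 - U(18/(-91) + S(-4, 0)/(-30)) = -18595 - (202 + 2*(18/(-91) + ((⅕)*0)/(-30))²) = -18595 - (202 + 2*(18*(-1/91) + 0*(-1/30))²) = -18595 - (202 + 2*(-18/91 + 0)²) = -18595 - (202 + 2*(-18/91)²) = -18595 - (202 + 2*(324/8281)) = -18595 - (202 + 648/8281) = -18595 - 1*1673410/8281 = -18595 - 1673410/8281 = -155658605/8281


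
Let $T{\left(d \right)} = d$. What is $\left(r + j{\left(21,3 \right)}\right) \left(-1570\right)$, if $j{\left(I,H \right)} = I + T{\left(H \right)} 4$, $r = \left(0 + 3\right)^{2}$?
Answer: $-65940$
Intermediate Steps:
$r = 9$ ($r = 3^{2} = 9$)
$j{\left(I,H \right)} = I + 4 H$ ($j{\left(I,H \right)} = I + H 4 = I + 4 H$)
$\left(r + j{\left(21,3 \right)}\right) \left(-1570\right) = \left(9 + \left(21 + 4 \cdot 3\right)\right) \left(-1570\right) = \left(9 + \left(21 + 12\right)\right) \left(-1570\right) = \left(9 + 33\right) \left(-1570\right) = 42 \left(-1570\right) = -65940$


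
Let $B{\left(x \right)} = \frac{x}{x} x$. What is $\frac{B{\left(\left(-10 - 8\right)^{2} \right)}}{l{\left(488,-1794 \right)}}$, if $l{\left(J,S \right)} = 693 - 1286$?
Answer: $- \frac{324}{593} \approx -0.54637$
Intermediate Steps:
$l{\left(J,S \right)} = -593$
$B{\left(x \right)} = x$ ($B{\left(x \right)} = 1 x = x$)
$\frac{B{\left(\left(-10 - 8\right)^{2} \right)}}{l{\left(488,-1794 \right)}} = \frac{\left(-10 - 8\right)^{2}}{-593} = \left(-18\right)^{2} \left(- \frac{1}{593}\right) = 324 \left(- \frac{1}{593}\right) = - \frac{324}{593}$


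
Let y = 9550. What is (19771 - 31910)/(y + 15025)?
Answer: -12139/24575 ≈ -0.49396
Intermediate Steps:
(19771 - 31910)/(y + 15025) = (19771 - 31910)/(9550 + 15025) = -12139/24575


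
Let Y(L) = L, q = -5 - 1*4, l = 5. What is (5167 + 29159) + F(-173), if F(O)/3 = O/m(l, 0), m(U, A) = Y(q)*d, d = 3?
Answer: 309107/9 ≈ 34345.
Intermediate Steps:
q = -9 (q = -5 - 4 = -9)
m(U, A) = -27 (m(U, A) = -9*3 = -27)
F(O) = -O/9 (F(O) = 3*(O/(-27)) = 3*(O*(-1/27)) = 3*(-O/27) = -O/9)
(5167 + 29159) + F(-173) = (5167 + 29159) - 1/9*(-173) = 34326 + 173/9 = 309107/9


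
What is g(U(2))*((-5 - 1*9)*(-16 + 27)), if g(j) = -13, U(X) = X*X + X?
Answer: 2002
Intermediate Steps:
U(X) = X + X² (U(X) = X² + X = X + X²)
g(U(2))*((-5 - 1*9)*(-16 + 27)) = -13*(-5 - 1*9)*(-16 + 27) = -13*(-5 - 9)*11 = -(-182)*11 = -13*(-154) = 2002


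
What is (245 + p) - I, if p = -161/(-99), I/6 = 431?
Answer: -231598/99 ≈ -2339.4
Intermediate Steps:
I = 2586 (I = 6*431 = 2586)
p = 161/99 (p = -161*(-1/99) = 161/99 ≈ 1.6263)
(245 + p) - I = (245 + 161/99) - 1*2586 = 24416/99 - 2586 = -231598/99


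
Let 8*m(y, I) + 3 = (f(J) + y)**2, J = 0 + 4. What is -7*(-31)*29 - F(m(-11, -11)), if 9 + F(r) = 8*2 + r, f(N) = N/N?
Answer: 50191/8 ≈ 6273.9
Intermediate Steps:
J = 4
f(N) = 1
m(y, I) = -3/8 + (1 + y)**2/8
F(r) = 7 + r (F(r) = -9 + (8*2 + r) = -9 + (16 + r) = 7 + r)
-7*(-31)*29 - F(m(-11, -11)) = -7*(-31)*29 - (7 + (-3/8 + (1 - 11)**2/8)) = 217*29 - (7 + (-3/8 + (1/8)*(-10)**2)) = 6293 - (7 + (-3/8 + (1/8)*100)) = 6293 - (7 + (-3/8 + 25/2)) = 6293 - (7 + 97/8) = 6293 - 1*153/8 = 6293 - 153/8 = 50191/8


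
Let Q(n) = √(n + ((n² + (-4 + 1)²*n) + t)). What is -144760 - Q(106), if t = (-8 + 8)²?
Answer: -144760 - 2*√3074 ≈ -1.4487e+5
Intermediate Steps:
t = 0 (t = 0² = 0)
Q(n) = √(n² + 10*n) (Q(n) = √(n + ((n² + (-4 + 1)²*n) + 0)) = √(n + ((n² + (-3)²*n) + 0)) = √(n + ((n² + 9*n) + 0)) = √(n + (n² + 9*n)) = √(n² + 10*n))
-144760 - Q(106) = -144760 - √(106*(10 + 106)) = -144760 - √(106*116) = -144760 - √12296 = -144760 - 2*√3074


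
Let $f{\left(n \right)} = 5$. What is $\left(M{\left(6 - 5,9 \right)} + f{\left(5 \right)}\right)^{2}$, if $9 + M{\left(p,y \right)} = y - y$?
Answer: $16$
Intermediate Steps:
$M{\left(p,y \right)} = -9$ ($M{\left(p,y \right)} = -9 + \left(y - y\right) = -9 + 0 = -9$)
$\left(M{\left(6 - 5,9 \right)} + f{\left(5 \right)}\right)^{2} = \left(-9 + 5\right)^{2} = \left(-4\right)^{2} = 16$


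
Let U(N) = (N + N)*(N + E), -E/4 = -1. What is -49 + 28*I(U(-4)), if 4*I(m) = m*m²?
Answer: -49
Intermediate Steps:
E = 4 (E = -4*(-1) = 4)
U(N) = 2*N*(4 + N) (U(N) = (N + N)*(N + 4) = (2*N)*(4 + N) = 2*N*(4 + N))
I(m) = m³/4 (I(m) = (m*m²)/4 = m³/4)
-49 + 28*I(U(-4)) = -49 + 28*((2*(-4)*(4 - 4))³/4) = -49 + 28*((2*(-4)*0)³/4) = -49 + 28*((¼)*0³) = -49 + 28*((¼)*0) = -49 + 28*0 = -49 + 0 = -49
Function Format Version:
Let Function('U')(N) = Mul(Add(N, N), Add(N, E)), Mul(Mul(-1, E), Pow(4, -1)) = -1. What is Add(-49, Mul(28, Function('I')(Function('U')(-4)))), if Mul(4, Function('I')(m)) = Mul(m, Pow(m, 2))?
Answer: -49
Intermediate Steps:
E = 4 (E = Mul(-4, -1) = 4)
Function('U')(N) = Mul(2, N, Add(4, N)) (Function('U')(N) = Mul(Add(N, N), Add(N, 4)) = Mul(Mul(2, N), Add(4, N)) = Mul(2, N, Add(4, N)))
Function('I')(m) = Mul(Rational(1, 4), Pow(m, 3)) (Function('I')(m) = Mul(Rational(1, 4), Mul(m, Pow(m, 2))) = Mul(Rational(1, 4), Pow(m, 3)))
Add(-49, Mul(28, Function('I')(Function('U')(-4)))) = Add(-49, Mul(28, Mul(Rational(1, 4), Pow(Mul(2, -4, Add(4, -4)), 3)))) = Add(-49, Mul(28, Mul(Rational(1, 4), Pow(Mul(2, -4, 0), 3)))) = Add(-49, Mul(28, Mul(Rational(1, 4), Pow(0, 3)))) = Add(-49, Mul(28, Mul(Rational(1, 4), 0))) = Add(-49, Mul(28, 0)) = Add(-49, 0) = -49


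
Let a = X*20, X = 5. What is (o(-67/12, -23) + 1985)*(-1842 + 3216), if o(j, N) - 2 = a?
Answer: 2867538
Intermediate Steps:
a = 100 (a = 5*20 = 100)
o(j, N) = 102 (o(j, N) = 2 + 100 = 102)
(o(-67/12, -23) + 1985)*(-1842 + 3216) = (102 + 1985)*(-1842 + 3216) = 2087*1374 = 2867538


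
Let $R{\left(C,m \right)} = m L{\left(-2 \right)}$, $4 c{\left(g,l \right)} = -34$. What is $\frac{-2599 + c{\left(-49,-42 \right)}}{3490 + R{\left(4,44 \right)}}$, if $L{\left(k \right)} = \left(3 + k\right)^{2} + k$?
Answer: $- \frac{5215}{6892} \approx -0.75667$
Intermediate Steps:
$c{\left(g,l \right)} = - \frac{17}{2}$ ($c{\left(g,l \right)} = \frac{1}{4} \left(-34\right) = - \frac{17}{2}$)
$L{\left(k \right)} = k + \left(3 + k\right)^{2}$
$R{\left(C,m \right)} = - m$ ($R{\left(C,m \right)} = m \left(-2 + \left(3 - 2\right)^{2}\right) = m \left(-2 + 1^{2}\right) = m \left(-2 + 1\right) = m \left(-1\right) = - m$)
$\frac{-2599 + c{\left(-49,-42 \right)}}{3490 + R{\left(4,44 \right)}} = \frac{-2599 - \frac{17}{2}}{3490 - 44} = - \frac{5215}{2 \left(3490 - 44\right)} = - \frac{5215}{2 \cdot 3446} = \left(- \frac{5215}{2}\right) \frac{1}{3446} = - \frac{5215}{6892}$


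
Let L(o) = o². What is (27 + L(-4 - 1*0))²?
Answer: 1849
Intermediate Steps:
(27 + L(-4 - 1*0))² = (27 + (-4 - 1*0)²)² = (27 + (-4 + 0)²)² = (27 + (-4)²)² = (27 + 16)² = 43² = 1849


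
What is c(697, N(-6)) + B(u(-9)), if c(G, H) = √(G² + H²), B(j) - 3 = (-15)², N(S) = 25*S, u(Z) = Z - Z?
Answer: 228 + √508309 ≈ 940.96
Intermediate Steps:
u(Z) = 0
B(j) = 228 (B(j) = 3 + (-15)² = 3 + 225 = 228)
c(697, N(-6)) + B(u(-9)) = √(697² + (25*(-6))²) + 228 = √(485809 + (-150)²) + 228 = √(485809 + 22500) + 228 = √508309 + 228 = 228 + √508309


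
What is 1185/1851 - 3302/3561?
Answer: -630739/2197137 ≈ -0.28707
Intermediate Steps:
1185/1851 - 3302/3561 = 1185*(1/1851) - 3302*1/3561 = 395/617 - 3302/3561 = -630739/2197137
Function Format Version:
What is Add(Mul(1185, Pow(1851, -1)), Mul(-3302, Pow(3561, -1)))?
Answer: Rational(-630739, 2197137) ≈ -0.28707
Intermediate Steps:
Add(Mul(1185, Pow(1851, -1)), Mul(-3302, Pow(3561, -1))) = Add(Mul(1185, Rational(1, 1851)), Mul(-3302, Rational(1, 3561))) = Add(Rational(395, 617), Rational(-3302, 3561)) = Rational(-630739, 2197137)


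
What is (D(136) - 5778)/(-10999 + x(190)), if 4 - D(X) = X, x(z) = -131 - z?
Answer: 591/1132 ≈ 0.52209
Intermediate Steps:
D(X) = 4 - X
(D(136) - 5778)/(-10999 + x(190)) = ((4 - 1*136) - 5778)/(-10999 + (-131 - 1*190)) = ((4 - 136) - 5778)/(-10999 + (-131 - 190)) = (-132 - 5778)/(-10999 - 321) = -5910/(-11320) = -5910*(-1/11320) = 591/1132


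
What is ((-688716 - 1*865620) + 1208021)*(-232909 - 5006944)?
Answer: 1814639691695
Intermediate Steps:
((-688716 - 1*865620) + 1208021)*(-232909 - 5006944) = ((-688716 - 865620) + 1208021)*(-5239853) = (-1554336 + 1208021)*(-5239853) = -346315*(-5239853) = 1814639691695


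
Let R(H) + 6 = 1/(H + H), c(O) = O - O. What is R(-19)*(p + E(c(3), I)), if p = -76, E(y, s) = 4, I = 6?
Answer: 8244/19 ≈ 433.89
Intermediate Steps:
c(O) = 0
R(H) = -6 + 1/(2*H) (R(H) = -6 + 1/(H + H) = -6 + 1/(2*H))
R(-19)*(p + E(c(3), I)) = (-6 + (½)/(-19))*(-76 + 4) = (-6 + (½)*(-1/19))*(-72) = (-6 - 1/38)*(-72) = -229/38*(-72) = 8244/19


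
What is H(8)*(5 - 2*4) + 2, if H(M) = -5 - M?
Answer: 41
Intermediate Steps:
H(8)*(5 - 2*4) + 2 = (-5 - 1*8)*(5 - 2*4) + 2 = (-5 - 8)*(5 - 8) + 2 = -13*(-3) + 2 = 39 + 2 = 41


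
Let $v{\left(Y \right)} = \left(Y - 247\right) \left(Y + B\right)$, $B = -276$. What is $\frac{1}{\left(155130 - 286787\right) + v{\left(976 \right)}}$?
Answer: $\frac{1}{378643} \approx 2.641 \cdot 10^{-6}$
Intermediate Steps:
$v{\left(Y \right)} = \left(-276 + Y\right) \left(-247 + Y\right)$ ($v{\left(Y \right)} = \left(Y - 247\right) \left(Y - 276\right) = \left(-247 + Y\right) \left(-276 + Y\right) = \left(-276 + Y\right) \left(-247 + Y\right)$)
$\frac{1}{\left(155130 - 286787\right) + v{\left(976 \right)}} = \frac{1}{\left(155130 - 286787\right) + \left(68172 + 976^{2} - 510448\right)} = \frac{1}{-131657 + \left(68172 + 952576 - 510448\right)} = \frac{1}{-131657 + 510300} = \frac{1}{378643}$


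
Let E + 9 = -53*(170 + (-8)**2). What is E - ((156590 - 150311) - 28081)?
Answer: 9391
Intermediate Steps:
E = -12411 (E = -9 - 53*(170 + (-8)**2) = -9 - 53*(170 + 64) = -9 - 53*234 = -9 - 12402 = -12411)
E - ((156590 - 150311) - 28081) = -12411 - ((156590 - 150311) - 28081) = -12411 - (6279 - 28081) = -12411 - 1*(-21802) = -12411 + 21802 = 9391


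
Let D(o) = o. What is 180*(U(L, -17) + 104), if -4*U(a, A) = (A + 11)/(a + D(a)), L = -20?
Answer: 74853/4 ≈ 18713.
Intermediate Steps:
U(a, A) = -(11 + A)/(8*a) (U(a, A) = -(A + 11)/(4*(a + a)) = -(11 + A)/(4*(2*a)) = -(11 + A)*1/(2*a)/4 = -(11 + A)/(8*a))
180*(U(L, -17) + 104) = 180*((⅛)*(-11 - 1*(-17))/(-20) + 104) = 180*((⅛)*(-1/20)*(-11 + 17) + 104) = 180*((⅛)*(-1/20)*6 + 104) = 180*(-3/80 + 104) = 180*(8317/80) = 74853/4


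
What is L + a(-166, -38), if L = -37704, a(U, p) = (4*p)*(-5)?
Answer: -36944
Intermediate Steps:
a(U, p) = -20*p
L + a(-166, -38) = -37704 - 20*(-38) = -37704 + 760 = -36944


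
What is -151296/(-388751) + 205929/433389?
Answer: 4412882631/5105466883 ≈ 0.86434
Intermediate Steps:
-151296/(-388751) + 205929/433389 = -151296*(-1/388751) + 205929*(1/433389) = 151296/388751 + 68643/144463 = 4412882631/5105466883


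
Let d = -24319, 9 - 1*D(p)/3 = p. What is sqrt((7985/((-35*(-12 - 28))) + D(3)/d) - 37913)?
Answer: I*sqrt(439410384882943810)/3404660 ≈ 194.7*I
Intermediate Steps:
D(p) = 27 - 3*p
sqrt((7985/((-35*(-12 - 28))) + D(3)/d) - 37913) = sqrt((7985/((-35*(-12 - 28))) + (27 - 3*3)/(-24319)) - 37913) = sqrt((7985/((-35*(-40))) + (27 - 9)*(-1/24319)) - 37913) = sqrt((7985/1400 + 18*(-1/24319)) - 37913) = sqrt((7985*(1/1400) - 18/24319) - 37913) = sqrt((1597/280 - 18/24319) - 37913) = sqrt(38832403/6809320 - 37913) = sqrt(-258122916757/6809320) = I*sqrt(439410384882943810)/3404660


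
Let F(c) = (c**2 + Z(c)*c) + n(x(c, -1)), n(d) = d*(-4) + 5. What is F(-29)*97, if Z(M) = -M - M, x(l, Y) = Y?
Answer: -80704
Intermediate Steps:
Z(M) = -2*M
n(d) = 5 - 4*d (n(d) = -4*d + 5 = 5 - 4*d)
F(c) = 9 - c**2 (F(c) = (c**2 + (-2*c)*c) + (5 - 4*(-1)) = (c**2 - 2*c**2) + (5 + 4) = -c**2 + 9 = 9 - c**2)
F(-29)*97 = (9 - 1*(-29)**2)*97 = (9 - 1*841)*97 = (9 - 841)*97 = -832*97 = -80704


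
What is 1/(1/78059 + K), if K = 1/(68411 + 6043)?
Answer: 5811804786/152513 ≈ 38107.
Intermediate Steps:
K = 1/74454 ≈ 1.3431e-5
1/(1/78059 + K) = 1/(1/78059 + 1/74454) = 1/(152513/5811804786) = 5811804786/152513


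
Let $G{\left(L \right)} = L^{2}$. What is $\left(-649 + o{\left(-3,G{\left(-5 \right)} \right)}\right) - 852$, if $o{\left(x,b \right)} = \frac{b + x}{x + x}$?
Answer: $- \frac{4514}{3} \approx -1504.7$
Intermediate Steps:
$o{\left(x,b \right)} = \frac{b + x}{2 x}$
$\left(-649 + o{\left(-3,G{\left(-5 \right)} \right)}\right) - 852 = \left(-649 + \frac{\left(-5\right)^{2} - 3}{2 \left(-3\right)}\right) - 852 = \left(-649 + \frac{1}{2} \left(- \frac{1}{3}\right) \left(25 - 3\right)\right) - 852 = \left(-649 + \frac{1}{2} \left(- \frac{1}{3}\right) 22\right) - 852 = \left(-649 - \frac{11}{3}\right) - 852 = - \frac{1958}{3} - 852 = - \frac{4514}{3}$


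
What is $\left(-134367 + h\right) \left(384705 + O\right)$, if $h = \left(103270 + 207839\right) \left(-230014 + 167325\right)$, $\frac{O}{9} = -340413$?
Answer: $52249431326729616$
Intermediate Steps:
$O = -3063717$ ($O = 9 \left(-340413\right) = -3063717$)
$h = -19503112101$ ($h = 311109 \left(-62689\right) = -19503112101$)
$\left(-134367 + h\right) \left(384705 + O\right) = \left(-134367 - 19503112101\right) \left(384705 - 3063717\right) = \left(-19503246468\right) \left(-2679012\right) = 52249431326729616$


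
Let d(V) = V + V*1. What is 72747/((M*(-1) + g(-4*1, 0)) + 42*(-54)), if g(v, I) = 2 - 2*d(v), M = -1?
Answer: -72747/2249 ≈ -32.346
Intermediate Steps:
d(V) = 2*V (d(V) = V + V = 2*V)
g(v, I) = 2 - 4*v
72747/((M*(-1) + g(-4*1, 0)) + 42*(-54)) = 72747/((-1*(-1) + (2 - (-16))) + 42*(-54)) = 72747/((1 + (2 - 4*(-4))) - 2268) = 72747/((1 + (2 + 16)) - 2268) = 72747/((1 + 18) - 2268) = 72747/(19 - 2268) = 72747/(-2249) = 72747*(-1/2249) = -72747/2249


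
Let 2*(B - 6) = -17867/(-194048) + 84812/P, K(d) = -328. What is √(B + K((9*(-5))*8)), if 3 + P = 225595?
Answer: I*√37634480394294375943/341997472 ≈ 17.938*I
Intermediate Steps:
P = 225592 (P = -3 + 225595 = 225592)
B = 68224546029/10943919104 (B = 6 + (-17867/(-194048) + 84812/225592)/2 = 6 + (-17867*(-1/194048) + 84812*(1/225592))/2 = 6 + (17867/194048 + 21203/56398)/2 = 6 + (½)*(2561031405/5471959552) = 6 + 2561031405/10943919104 = 68224546029/10943919104 ≈ 6.2340)
√(B + K((9*(-5))*8)) = √(68224546029/10943919104 - 328) = √(-3521380920083/10943919104) = I*√37634480394294375943/341997472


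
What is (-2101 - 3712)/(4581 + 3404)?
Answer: -5813/7985 ≈ -0.72799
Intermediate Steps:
(-2101 - 3712)/(4581 + 3404) = -5813/7985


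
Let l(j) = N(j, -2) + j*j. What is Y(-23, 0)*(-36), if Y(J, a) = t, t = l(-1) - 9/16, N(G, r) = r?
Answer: 225/4 ≈ 56.250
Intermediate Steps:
l(j) = -2 + j**2 (l(j) = -2 + j*j = -2 + j**2)
t = -25/16 (t = (-2 + (-1)**2) - 9/16 = (-2 + 1) - 9/16 = -1 - 1*9/16 = -1 - 9/16 = -25/16 ≈ -1.5625)
Y(J, a) = -25/16
Y(-23, 0)*(-36) = -25/16*(-36) = 225/4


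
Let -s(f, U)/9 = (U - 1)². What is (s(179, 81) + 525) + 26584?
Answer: -30491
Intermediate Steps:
s(f, U) = -9*(-1 + U)² (s(f, U) = -9*(U - 1)² = -9*(-1 + U)²)
(s(179, 81) + 525) + 26584 = (-9*(-1 + 81)² + 525) + 26584 = (-9*80² + 525) + 26584 = (-9*6400 + 525) + 26584 = (-57600 + 525) + 26584 = -57075 + 26584 = -30491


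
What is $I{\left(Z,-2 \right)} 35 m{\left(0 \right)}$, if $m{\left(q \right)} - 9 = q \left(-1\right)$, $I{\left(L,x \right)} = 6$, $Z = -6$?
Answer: $1890$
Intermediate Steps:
$m{\left(q \right)} = 9 - q$ ($m{\left(q \right)} = 9 + q \left(-1\right) = 9 - q$)
$I{\left(Z,-2 \right)} 35 m{\left(0 \right)} = 6 \cdot 35 \left(9 - 0\right) = 210 \left(9 + 0\right) = 210 \cdot 9 = 1890$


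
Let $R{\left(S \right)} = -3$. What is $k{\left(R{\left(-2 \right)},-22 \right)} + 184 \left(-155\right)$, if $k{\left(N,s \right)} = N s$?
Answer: $-28454$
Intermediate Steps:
$k{\left(R{\left(-2 \right)},-22 \right)} + 184 \left(-155\right) = \left(-3\right) \left(-22\right) + 184 \left(-155\right) = 66 - 28520 = -28454$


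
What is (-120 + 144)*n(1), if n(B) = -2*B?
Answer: -48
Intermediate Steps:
(-120 + 144)*n(1) = (-120 + 144)*(-2*1) = 24*(-2) = -48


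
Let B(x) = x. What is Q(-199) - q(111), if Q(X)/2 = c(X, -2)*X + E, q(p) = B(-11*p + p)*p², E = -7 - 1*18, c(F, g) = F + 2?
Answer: 13754666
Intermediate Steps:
c(F, g) = 2 + F
E = -25 (E = -7 - 18 = -25)
q(p) = -10*p³ (q(p) = (-11*p + p)*p² = (-10*p)*p² = -10*p³)
Q(X) = -50 + 2*X*(2 + X) (Q(X) = 2*((2 + X)*X - 25) = 2*(X*(2 + X) - 25) = 2*(-25 + X*(2 + X)) = -50 + 2*X*(2 + X))
Q(-199) - q(111) = (-50 + 2*(-199)*(2 - 199)) - (-10)*111³ = (-50 + 2*(-199)*(-197)) - (-10)*1367631 = (-50 + 78406) - 1*(-13676310) = 78356 + 13676310 = 13754666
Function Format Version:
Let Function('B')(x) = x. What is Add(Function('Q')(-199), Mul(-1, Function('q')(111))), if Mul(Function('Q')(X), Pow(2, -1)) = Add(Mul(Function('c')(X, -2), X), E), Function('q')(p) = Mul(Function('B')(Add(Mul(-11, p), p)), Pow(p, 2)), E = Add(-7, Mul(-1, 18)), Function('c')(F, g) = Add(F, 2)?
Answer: 13754666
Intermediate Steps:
Function('c')(F, g) = Add(2, F)
E = -25 (E = Add(-7, -18) = -25)
Function('q')(p) = Mul(-10, Pow(p, 3)) (Function('q')(p) = Mul(Add(Mul(-11, p), p), Pow(p, 2)) = Mul(Mul(-10, p), Pow(p, 2)) = Mul(-10, Pow(p, 3)))
Function('Q')(X) = Add(-50, Mul(2, X, Add(2, X))) (Function('Q')(X) = Mul(2, Add(Mul(Add(2, X), X), -25)) = Mul(2, Add(Mul(X, Add(2, X)), -25)) = Mul(2, Add(-25, Mul(X, Add(2, X)))) = Add(-50, Mul(2, X, Add(2, X))))
Add(Function('Q')(-199), Mul(-1, Function('q')(111))) = Add(Add(-50, Mul(2, -199, Add(2, -199))), Mul(-1, Mul(-10, Pow(111, 3)))) = Add(Add(-50, Mul(2, -199, -197)), Mul(-1, Mul(-10, 1367631))) = Add(Add(-50, 78406), Mul(-1, -13676310)) = Add(78356, 13676310) = 13754666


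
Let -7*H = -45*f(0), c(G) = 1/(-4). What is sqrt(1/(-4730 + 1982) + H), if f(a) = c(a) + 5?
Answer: sqrt(2824700802)/9618 ≈ 5.5259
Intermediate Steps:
c(G) = -1/4
f(a) = 19/4 (f(a) = -1/4 + 5 = 19/4)
H = 855/28 (H = -(-45)*19/(7*4) = -1/7*(-855/4) = 855/28 ≈ 30.536)
sqrt(1/(-4730 + 1982) + H) = sqrt(1/(-4730 + 1982) + 855/28) = sqrt(1/(-2748) + 855/28) = sqrt(-1/2748 + 855/28) = sqrt(293689/9618) = sqrt(2824700802)/9618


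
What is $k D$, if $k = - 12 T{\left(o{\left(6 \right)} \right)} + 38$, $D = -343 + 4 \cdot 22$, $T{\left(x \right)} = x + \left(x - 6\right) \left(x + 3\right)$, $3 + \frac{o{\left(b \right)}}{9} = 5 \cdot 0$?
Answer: $2331210$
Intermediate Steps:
$o{\left(b \right)} = -27$ ($o{\left(b \right)} = -27 + 9 \cdot 5 \cdot 0 = -27 + 9 \cdot 0 = -27 + 0 = -27$)
$T{\left(x \right)} = x + \left(-6 + x\right) \left(3 + x\right)$
$D = -255$ ($D = -343 + 88 = -255$)
$k = -9142$ ($k = - 12 \left(-18 + \left(-27\right)^{2} - -54\right) + 38 = - 12 \left(-18 + 729 + 54\right) + 38 = \left(-12\right) 765 + 38 = -9180 + 38 = -9142$)
$k D = \left(-9142\right) \left(-255\right) = 2331210$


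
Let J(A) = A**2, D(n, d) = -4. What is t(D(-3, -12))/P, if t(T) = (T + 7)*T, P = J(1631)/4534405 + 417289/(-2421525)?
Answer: -6588105040575/227474451874 ≈ -28.962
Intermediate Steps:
P = 909897807496/2196035013525 (P = 1631**2/4534405 + 417289/(-2421525) = 2660161*(1/4534405) + 417289*(-1/2421525) = 2660161/4534405 - 417289/2421525 = 909897807496/2196035013525 ≈ 0.41434)
t(T) = T*(7 + T) (t(T) = (7 + T)*T = T*(7 + T))
t(D(-3, -12))/P = (-4*(7 - 4))/(909897807496/2196035013525) = -4*3*(2196035013525/909897807496) = -12*2196035013525/909897807496 = -6588105040575/227474451874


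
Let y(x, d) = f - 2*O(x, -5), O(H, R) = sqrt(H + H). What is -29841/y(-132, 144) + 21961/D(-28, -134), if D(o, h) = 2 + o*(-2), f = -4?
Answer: 3808163/7772 - 29841*I*sqrt(66)/268 ≈ 489.98 - 904.59*I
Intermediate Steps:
O(H, R) = sqrt(2)*sqrt(H) (O(H, R) = sqrt(2*H) = sqrt(2)*sqrt(H))
D(o, h) = 2 - 2*o
y(x, d) = -4 - 2*sqrt(2)*sqrt(x)
-29841/y(-132, 144) + 21961/D(-28, -134) = -29841/(-4 - 2*sqrt(2)*sqrt(-132)) + 21961/(2 - 2*(-28)) = -29841/(-4 - 2*sqrt(2)*2*I*sqrt(33)) + 21961/(2 + 56) = -29841/(-4 - 4*I*sqrt(66)) + 21961/58 = 21961/58 - 29841/(-4 - 4*I*sqrt(66))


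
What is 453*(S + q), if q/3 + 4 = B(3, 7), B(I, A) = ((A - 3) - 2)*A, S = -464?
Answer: -196602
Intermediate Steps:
B(I, A) = A*(-5 + A) (B(I, A) = ((-3 + A) - 2)*A = (-5 + A)*A = A*(-5 + A))
q = 30 (q = -12 + 3*(7*(-5 + 7)) = -12 + 3*(7*2) = -12 + 3*14 = -12 + 42 = 30)
453*(S + q) = 453*(-464 + 30) = 453*(-434) = -196602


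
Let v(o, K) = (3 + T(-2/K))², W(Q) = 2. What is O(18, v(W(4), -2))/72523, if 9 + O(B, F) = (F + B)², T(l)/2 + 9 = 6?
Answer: 720/72523 ≈ 0.0099279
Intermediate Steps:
T(l) = -6 (T(l) = -18 + 2*6 = -18 + 12 = -6)
v(o, K) = 9 (v(o, K) = (3 - 6)² = (-3)² = 9)
O(B, F) = -9 + (B + F)² (O(B, F) = -9 + (F + B)² = -9 + (B + F)²)
O(18, v(W(4), -2))/72523 = (-9 + (18 + 9)²)/72523 = (-9 + 27²)*(1/72523) = (-9 + 729)*(1/72523) = 720*(1/72523) = 720/72523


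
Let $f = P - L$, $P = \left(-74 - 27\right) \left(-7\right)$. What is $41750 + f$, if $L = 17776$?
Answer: $24681$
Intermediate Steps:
$P = 707$ ($P = \left(-101\right) \left(-7\right) = 707$)
$f = -17069$ ($f = 707 - 17776 = -17069$)
$41750 + f = 41750 - 17069 = 24681$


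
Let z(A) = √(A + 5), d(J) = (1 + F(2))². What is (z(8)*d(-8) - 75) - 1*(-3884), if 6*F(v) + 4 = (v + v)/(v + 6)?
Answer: 3809 + 25*√13/144 ≈ 3809.6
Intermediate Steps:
F(v) = -⅔ + v/(3*(6 + v)) (F(v) = -⅔ + ((v + v)/(v + 6))/6 = -⅔ + ((2*v)/(6 + v))/6 = -⅔ + (2*v/(6 + v))/6 = -⅔ + v/(3*(6 + v)))
d(J) = 25/144 (d(J) = (1 + (-12 - 1*2)/(3*(6 + 2)))² = (1 + (⅓)*(-12 - 2)/8)² = (1 + (⅓)*(⅛)*(-14))² = (1 - 7/12)² = (5/12)² = 25/144)
z(A) = √(5 + A)
(z(8)*d(-8) - 75) - 1*(-3884) = (√(5 + 8)*(25/144) - 75) - 1*(-3884) = (√13*(25/144) - 75) + 3884 = (25*√13/144 - 75) + 3884 = (-75 + 25*√13/144) + 3884 = 3809 + 25*√13/144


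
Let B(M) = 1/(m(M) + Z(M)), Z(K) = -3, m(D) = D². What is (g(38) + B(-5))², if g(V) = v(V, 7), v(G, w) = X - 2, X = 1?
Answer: 441/484 ≈ 0.91116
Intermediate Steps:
v(G, w) = -1 (v(G, w) = 1 - 2 = -1)
B(M) = 1/(-3 + M²) (B(M) = 1/(M² - 3) = 1/(-3 + M²))
g(V) = -1
(g(38) + B(-5))² = (-1 + 1/(-3 + (-5)²))² = (-1 + 1/(-3 + 25))² = (-1 + 1/22)² = (-21/22)² = 441/484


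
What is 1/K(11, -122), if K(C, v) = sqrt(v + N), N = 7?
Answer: -I*sqrt(115)/115 ≈ -0.093251*I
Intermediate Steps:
K(C, v) = sqrt(7 + v) (K(C, v) = sqrt(v + 7) = sqrt(7 + v))
1/K(11, -122) = 1/(sqrt(7 - 122)) = 1/(sqrt(-115)) = 1/(I*sqrt(115)) = -I*sqrt(115)/115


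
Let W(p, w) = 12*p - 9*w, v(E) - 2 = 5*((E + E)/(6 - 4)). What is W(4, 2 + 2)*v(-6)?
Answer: -336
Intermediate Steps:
v(E) = 2 + 5*E (v(E) = 2 + 5*((E + E)/(6 - 4)) = 2 + 5*((2*E)/2) = 2 + 5*((2*E)*(1/2)) = 2 + 5*E)
W(p, w) = -9*w + 12*p
W(4, 2 + 2)*v(-6) = (-9*(2 + 2) + 12*4)*(2 + 5*(-6)) = (-9*4 + 48)*(2 - 30) = (-36 + 48)*(-28) = 12*(-28) = -336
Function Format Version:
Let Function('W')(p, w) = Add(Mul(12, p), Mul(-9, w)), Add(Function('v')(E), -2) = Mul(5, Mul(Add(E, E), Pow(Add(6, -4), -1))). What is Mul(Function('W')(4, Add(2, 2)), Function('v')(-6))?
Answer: -336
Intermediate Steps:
Function('v')(E) = Add(2, Mul(5, E)) (Function('v')(E) = Add(2, Mul(5, Mul(Add(E, E), Pow(Add(6, -4), -1)))) = Add(2, Mul(5, Mul(Mul(2, E), Pow(2, -1)))) = Add(2, Mul(5, Mul(Mul(2, E), Rational(1, 2)))) = Add(2, Mul(5, E)))
Function('W')(p, w) = Add(Mul(-9, w), Mul(12, p))
Mul(Function('W')(4, Add(2, 2)), Function('v')(-6)) = Mul(Add(Mul(-9, Add(2, 2)), Mul(12, 4)), Add(2, Mul(5, -6))) = Mul(Add(Mul(-9, 4), 48), Add(2, -30)) = Mul(Add(-36, 48), -28) = Mul(12, -28) = -336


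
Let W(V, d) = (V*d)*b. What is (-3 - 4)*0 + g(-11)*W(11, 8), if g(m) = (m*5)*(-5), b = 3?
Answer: 72600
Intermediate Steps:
g(m) = -25*m (g(m) = (5*m)*(-5) = -25*m)
W(V, d) = 3*V*d (W(V, d) = (V*d)*3 = 3*V*d)
(-3 - 4)*0 + g(-11)*W(11, 8) = (-3 - 4)*0 + (-25*(-11))*(3*11*8) = -7*0 + 275*264 = 0 + 72600 = 72600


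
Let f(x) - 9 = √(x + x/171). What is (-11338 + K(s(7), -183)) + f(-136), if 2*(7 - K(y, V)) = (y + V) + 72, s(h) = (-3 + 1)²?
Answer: -22537/2 + 4*I*√27778/57 ≈ -11269.0 + 11.696*I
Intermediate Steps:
f(x) = 9 + 2*√817*√x/57 (f(x) = 9 + √(x + x/171) = 9 + √(172*x/171) = 9 + 2*√817*√x/57)
s(h) = 4 (s(h) = (-2)² = 4)
K(y, V) = -29 - V/2 - y/2 (K(y, V) = 7 - ((y + V) + 72)/2 = 7 - ((V + y) + 72)/2 = 7 - (72 + V + y)/2 = 7 + (-36 - V/2 - y/2) = -29 - V/2 - y/2)
(-11338 + K(s(7), -183)) + f(-136) = (-11338 + (-29 - ½*(-183) - ½*4)) + (9 + 2*√817*√(-136)/57) = (-11338 + (-29 + 183/2 - 2)) + (9 + 2*√817*(2*I*√34)/57) = (-11338 + 121/2) + (9 + 4*I*√27778/57) = -22555/2 + (9 + 4*I*√27778/57) = -22537/2 + 4*I*√27778/57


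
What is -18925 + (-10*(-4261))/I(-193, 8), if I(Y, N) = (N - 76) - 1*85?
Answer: -2938135/153 ≈ -19204.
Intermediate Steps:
I(Y, N) = -161 + N (I(Y, N) = (-76 + N) - 85 = -161 + N)
-18925 + (-10*(-4261))/I(-193, 8) = -18925 + (-10*(-4261))/(-161 + 8) = -18925 + 42610/(-153) = -18925 + 42610*(-1/153) = -18925 - 42610/153 = -2938135/153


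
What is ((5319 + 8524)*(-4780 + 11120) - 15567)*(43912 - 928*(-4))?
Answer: 4178960900072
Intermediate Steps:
((5319 + 8524)*(-4780 + 11120) - 15567)*(43912 - 928*(-4)) = (13843*6340 - 15567)*(43912 + 3712) = (87764620 - 15567)*47624 = 87749053*47624 = 4178960900072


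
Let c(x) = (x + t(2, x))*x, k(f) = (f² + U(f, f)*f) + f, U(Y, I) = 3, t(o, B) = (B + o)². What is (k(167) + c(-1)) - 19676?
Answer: 8881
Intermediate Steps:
k(f) = f² + 4*f (k(f) = (f² + 3*f) + f = f² + 4*f)
c(x) = x*(x + (2 + x)²) (c(x) = (x + (x + 2)²)*x = (x + (2 + x)²)*x = x*(x + (2 + x)²))
(k(167) + c(-1)) - 19676 = (167*(4 + 167) - (-1 + (2 - 1)²)) - 19676 = (167*171 - (-1 + 1²)) - 19676 = (28557 - (-1 + 1)) - 19676 = (28557 - 1*0) - 19676 = (28557 + 0) - 19676 = 28557 - 19676 = 8881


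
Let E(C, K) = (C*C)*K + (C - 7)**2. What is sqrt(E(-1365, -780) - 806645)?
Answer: I*sqrt(1452239761) ≈ 38108.0*I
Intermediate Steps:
E(C, K) = (-7 + C)**2 + K*C**2 (E(C, K) = C**2*K + (-7 + C)**2 = K*C**2 + (-7 + C)**2 = (-7 + C)**2 + K*C**2)
sqrt(E(-1365, -780) - 806645) = sqrt(((-7 - 1365)**2 - 780*(-1365)**2) - 806645) = sqrt(((-1372)**2 - 780*1863225) - 806645) = sqrt((1882384 - 1453315500) - 806645) = sqrt(-1451433116 - 806645) = sqrt(-1452239761) = I*sqrt(1452239761)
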